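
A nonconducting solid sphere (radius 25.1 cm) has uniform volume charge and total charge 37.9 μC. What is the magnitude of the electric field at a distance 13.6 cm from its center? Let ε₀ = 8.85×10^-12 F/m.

E ≈ 2.93e6 N/C

By spherical symmetry E is radial; choose a Gaussian sphere of radius r = 13.6 cm (r < R).
For a uniform sphere the enclosed fraction is (r/R)³, so Q_enc = (37.9 μC)(0.136/0.251)³ = 6.029×10^-6 C.
By Gauss's law, ∮E·dA = E·4πr² = Q_enc/ε₀.
E = |Q_enc|/(4πε₀r²) = (6.029×10^-6)/(4π·8.85×10^-12·(0.136)²) = 2.93×10^6 N/C.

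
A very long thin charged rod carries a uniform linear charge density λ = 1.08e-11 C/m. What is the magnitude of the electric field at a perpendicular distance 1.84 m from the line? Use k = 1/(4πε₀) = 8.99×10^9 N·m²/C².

E ≈ 0.106 N/C

Choose a coaxial cylinder of radius r = 1.84 m (arbitrary length L) as the Gaussian surface.
Q_enc = λL, so λ_enc = 1.08e-11 C/m.
Applying ∮E·dA = Q_enc/ε₀ with the end caps contributing no flux:
E = 2k|λ_enc|/r = 2(8.99×10^9)(1.08×10^-11)/(1.84) = 0.106 N/C.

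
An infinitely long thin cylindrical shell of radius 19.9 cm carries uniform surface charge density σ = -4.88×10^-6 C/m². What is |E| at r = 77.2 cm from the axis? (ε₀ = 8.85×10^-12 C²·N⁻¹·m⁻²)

Take a coaxial cylindrical Gaussian surface of radius r = 77.2 cm and length L (r > 19.9 cm).
The whole shell is enclosed: λ_enc = σ·2πR = (-4.88×10^-6)·2π·(0.199) = -6.102×10^-6 C/m.
Gauss's law: E·2πrL = λ_enc L/ε₀.
E = |λ_enc|/(2πε₀r) = (6.102e-6)/(2π·8.85×10^-12·0.772) = 1.42×10^5 N/C.

|E| ≈ 1.42e5 N/C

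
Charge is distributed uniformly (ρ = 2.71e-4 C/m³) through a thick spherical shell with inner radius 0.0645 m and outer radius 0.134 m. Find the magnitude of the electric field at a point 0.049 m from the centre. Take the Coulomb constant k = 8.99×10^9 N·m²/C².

Use a concentric Gaussian sphere at r = 0.049 m (r < 0.0645 m, inside the empty cavity).
No charge is enclosed, so by Gauss's law E·4πr² = 0 ⇒ E = 0.

E = 0 (no enclosed charge)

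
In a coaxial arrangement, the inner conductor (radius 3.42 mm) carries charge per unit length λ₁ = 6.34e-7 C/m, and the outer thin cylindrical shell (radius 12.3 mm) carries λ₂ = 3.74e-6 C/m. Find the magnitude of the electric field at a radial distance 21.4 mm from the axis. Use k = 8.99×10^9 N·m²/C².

|E| ≈ 3.67e6 N/C

Coaxial Gaussian cylinder, radius r = 21.4 mm, length L (r > 12.3 mm, enclosing both).
λ_enc = λ₁ + λ₂ = (6.34e-7) + (3.74×10^-6) = 4.374e-6 C/m.
Applying ∮E·dA = Q_enc/ε₀ with the end caps contributing no flux:
E = 2k|λ_enc|/r = 2(8.99×10^9)(4.374×10^-6)/(0.0214) = 3.67×10^6 N/C.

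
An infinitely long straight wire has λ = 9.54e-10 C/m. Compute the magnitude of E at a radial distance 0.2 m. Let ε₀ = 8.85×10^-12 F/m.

E = 85.8 V/m

By cylindrical symmetry E is radial; use a coaxial Gaussian cylinder of radius 0.2 m and length L.
Q_enc = λL, so λ_enc = 9.54e-10 C/m.
Gauss's law: E·2πrL = λ_enc L/ε₀.
E = |λ_enc|/(2πε₀r) = (9.54×10^-10)/(2π·8.85×10^-12·0.2) = 85.8 N/C.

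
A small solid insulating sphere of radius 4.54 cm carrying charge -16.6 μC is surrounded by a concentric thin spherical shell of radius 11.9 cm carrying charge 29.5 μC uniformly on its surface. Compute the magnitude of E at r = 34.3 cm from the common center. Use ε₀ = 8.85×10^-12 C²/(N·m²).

Use a concentric Gaussian sphere at r = 34.3 cm (r > 11.9 cm, enclosing both).
Q_enc = (-16.6 μC) + (29.5 μC) = 1.29×10^-5 C.
Applying ∮E·dA = Q_enc/ε₀ with Φ = E(4πr²):
E = |Q_enc|/(4πε₀r²) = (1.29×10^-5)/(4π·8.85×10^-12·(0.343)²) = 9.86e5 N/C.

9.86×10^5 N/C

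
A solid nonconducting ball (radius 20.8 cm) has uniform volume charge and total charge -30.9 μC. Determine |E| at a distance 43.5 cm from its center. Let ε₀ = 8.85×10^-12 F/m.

E = 1.47e6 V/m

By spherical symmetry E is radial; choose a Gaussian sphere of radius r = 43.5 cm (r > R, so the entire charge is enclosed).
Q_enc = -30.9 μC = -3.09e-5 C.
Gauss's law: E·4πr² = Q_enc/ε₀.
E = |Q_enc|/(4πε₀r²) = (3.09×10^-5)/(4π·8.85×10^-12·(0.435)²) = 1.47×10^6 N/C.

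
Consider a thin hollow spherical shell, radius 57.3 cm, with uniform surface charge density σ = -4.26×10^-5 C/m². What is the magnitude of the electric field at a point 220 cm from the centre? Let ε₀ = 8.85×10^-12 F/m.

3.27×10^5 N/C

Symmetry ⇒ E = E(r) r̂. Gaussian sphere of radius r = 220 cm (r > 57.3 cm).
The entire shell is enclosed: Q_enc = σ·4πR² = (-4.26×10^-5)·4π·(0.573)² = -1.758×10^-4 C.
By Gauss's law, ∮E·dA = E·4πr² = Q_enc/ε₀.
E = |Q_enc|/(4πε₀r²) = (1.758×10^-4)/(4π·8.85×10^-12·(2.2)²) = 3.27e5 N/C.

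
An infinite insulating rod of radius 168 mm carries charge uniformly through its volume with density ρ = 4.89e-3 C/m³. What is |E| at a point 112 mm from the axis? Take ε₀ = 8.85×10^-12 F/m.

E = 3.09e7 N/C

By cylindrical symmetry E is radial; use a coaxial Gaussian cylinder of radius 112 mm and length L (r < R).
Enclosed charge per unit length: λ_enc = ρ·πr² = (4.89×10^-3)π(0.112)² = 1.927×10^-4 C/m.
Applying ∮E·dA = Q_enc/ε₀ with the end caps contributing no flux:
E = |λ_enc|/(2πε₀r) = (1.927e-4)/(2π·8.85×10^-12·0.112) = 3.09×10^7 N/C.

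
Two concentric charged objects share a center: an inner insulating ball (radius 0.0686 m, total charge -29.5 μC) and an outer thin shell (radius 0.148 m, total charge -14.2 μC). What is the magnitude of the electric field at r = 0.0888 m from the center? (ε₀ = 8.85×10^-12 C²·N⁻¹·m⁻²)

Take a concentric spherical Gaussian surface of radius r = 0.0888 m (between the bodies, 0.0686 m < r < 0.148 m).
Only the inner charge is enclosed; the outer shell contributes nothing inside itself. Q_enc = -29.5 μC = -2.95e-5 C.
Since E is radial and uniform over the Gaussian sphere, Φ = E·4πr² = Q_enc/ε₀.
E = |Q_enc|/(4πε₀r²) = (2.95e-5)/(4π·8.85×10^-12·(0.0888)²) = 3.36×10^7 N/C.

E = 3.36×10^7 V/m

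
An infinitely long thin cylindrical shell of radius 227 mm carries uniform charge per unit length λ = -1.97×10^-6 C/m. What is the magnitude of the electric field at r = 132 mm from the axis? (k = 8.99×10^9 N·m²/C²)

Take a coaxial cylindrical Gaussian surface of radius r = 132 mm and length L (r < 227 mm, inside the shell).
All the surface charge lies outside this cylinder: Q_enc = 0, hence E = 0.

E = 0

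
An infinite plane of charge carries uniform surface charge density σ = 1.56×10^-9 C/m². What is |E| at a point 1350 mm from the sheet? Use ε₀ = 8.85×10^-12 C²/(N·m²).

Choose a cylindrical pillbox piercing the sheet, end faces (area A) parallel to it.
Only the two end caps contribute flux: Φ = 2EA. With Q_enc = σA, Gauss's law gives E = |σ|/(2ε₀).
E = |σ|/(2ε₀) = (1.56×10^-9)/(2·8.85×10^-12) = 88.1 N/C.

|E| ≈ 88.1 N/C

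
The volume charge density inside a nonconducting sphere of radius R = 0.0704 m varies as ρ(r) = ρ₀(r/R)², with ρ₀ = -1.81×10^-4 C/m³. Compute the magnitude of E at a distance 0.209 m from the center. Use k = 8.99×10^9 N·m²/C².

3.27e4 N/C

Take a concentric spherical Gaussian surface of radius r = 0.209 m (r > R, all charge enclosed).
Q_enc = 4π ∫₀^R ρ₀(r'/R)^2 r'² dr' = 4πρ₀R³/5 = -1.587e-7 C.
Applying ∮E·dA = Q_enc/ε₀ with Φ = E(4πr²):
E = k|Q_enc|/r² = (8.99×10^9)(1.587e-7)/(0.209)² = 3.27×10^4 N/C.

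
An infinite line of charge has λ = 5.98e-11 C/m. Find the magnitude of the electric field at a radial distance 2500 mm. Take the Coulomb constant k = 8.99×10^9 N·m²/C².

E ≈ 0.43 V/m

Take a coaxial cylindrical Gaussian surface of radius r = 2500 mm and length L.
Q_enc = λL, so λ_enc = 5.98×10^-11 C/m.
Applying ∮E·dA = Q_enc/ε₀ with the end caps contributing no flux:
E = 2k|λ_enc|/r = 2(8.99×10^9)(5.98×10^-11)/(2.5) = 0.43 N/C.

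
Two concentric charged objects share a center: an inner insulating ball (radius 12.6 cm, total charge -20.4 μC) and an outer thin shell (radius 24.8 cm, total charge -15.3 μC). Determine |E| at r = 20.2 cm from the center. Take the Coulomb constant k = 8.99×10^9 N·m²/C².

E ≈ 4.49e6 N/C

Symmetry ⇒ E = E(r) r̂. Gaussian sphere of radius r = 20.2 cm (between the bodies, 12.6 cm < r < 24.8 cm).
The shell at 24.8 cm lies outside the Gaussian surface, so Q_enc = -20.4 μC = -2.04×10^-5 C.
By Gauss's law, ∮E·dA = E·4πr² = Q_enc/ε₀.
E = k|Q_enc|/r² = (8.99×10^9)(2.04×10^-5)/(0.202)² = 4.49×10^6 N/C.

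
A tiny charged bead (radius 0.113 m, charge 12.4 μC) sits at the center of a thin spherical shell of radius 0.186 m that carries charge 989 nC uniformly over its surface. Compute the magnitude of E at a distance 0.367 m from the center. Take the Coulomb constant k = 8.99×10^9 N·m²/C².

Take a concentric spherical Gaussian surface of radius r = 0.367 m (r > 0.186 m, enclosing both).
Q_enc = (12.4 μC) + (989 nC) = 1.339×10^-5 C.
By Gauss's law, ∮E·dA = E·4πr² = Q_enc/ε₀.
E = k|Q_enc|/r² = (8.99×10^9)(1.339×10^-5)/(0.367)² = 8.94×10^5 N/C.

|E| = 8.94e5 N/C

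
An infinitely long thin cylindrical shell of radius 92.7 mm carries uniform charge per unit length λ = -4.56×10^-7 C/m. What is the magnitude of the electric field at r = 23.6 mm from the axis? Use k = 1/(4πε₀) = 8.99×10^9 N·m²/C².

E = 0

Coaxial Gaussian cylinder, radius r = 23.6 mm, length L (r < 92.7 mm, inside the shell).
All the surface charge lies outside this cylinder: Q_enc = 0, hence E = 0.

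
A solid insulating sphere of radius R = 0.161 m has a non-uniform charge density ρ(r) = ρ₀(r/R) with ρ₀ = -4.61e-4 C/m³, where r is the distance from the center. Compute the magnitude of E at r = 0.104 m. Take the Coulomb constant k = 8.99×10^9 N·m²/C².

Take a concentric spherical Gaussian surface of radius r = 0.104 m (r < R).
Integrate the density: Q_enc = 4π ∫₀^r ρ₀(r'/R)^1 r'² dr' = 4πρ₀ r^4/(4·R) = -1.052e-6 C.
Since E is radial and uniform over the Gaussian sphere, Φ = E·4πr² = Q_enc/ε₀.
E = k|Q_enc|/r² = (8.99×10^9)(1.052e-6)/(0.104)² = 8.75×10^5 N/C.

8.75×10^5 N/C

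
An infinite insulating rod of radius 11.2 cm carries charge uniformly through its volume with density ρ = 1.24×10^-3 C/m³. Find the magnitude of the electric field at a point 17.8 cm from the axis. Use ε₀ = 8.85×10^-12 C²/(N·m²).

Coaxial Gaussian cylinder, radius r = 17.8 cm, length L (r > 11.2 cm, full cross-section enclosed).
λ_enc = ρ·πR² = (1.24×10^-3)π(0.112)² = 4.887e-5 C/m.
Since E is radial and uniform over the curved surface, Φ = E·2πrL = Q_enc/ε₀ = λ_enc L/ε₀.
E = |λ_enc|/(2πε₀r) = (4.887×10^-5)/(2π·8.85×10^-12·0.178) = 4.94×10^6 N/C.

|E| = 4.94×10^6 N/C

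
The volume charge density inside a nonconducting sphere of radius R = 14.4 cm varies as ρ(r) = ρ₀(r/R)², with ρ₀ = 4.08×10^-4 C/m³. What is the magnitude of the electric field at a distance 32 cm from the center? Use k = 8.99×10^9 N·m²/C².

Use a concentric Gaussian sphere at r = 32 cm (r > R, all charge enclosed).
Q_enc = 4π ∫₀^R ρ₀(r'/R)^2 r'² dr' = 4πρ₀R³/5 = 3.062×10^-6 C.
Gauss's law: E·4πr² = Q_enc/ε₀.
E = k|Q_enc|/r² = (8.99×10^9)(3.062×10^-6)/(0.32)² = 2.69e5 N/C.

|E| = 2.69×10^5 V/m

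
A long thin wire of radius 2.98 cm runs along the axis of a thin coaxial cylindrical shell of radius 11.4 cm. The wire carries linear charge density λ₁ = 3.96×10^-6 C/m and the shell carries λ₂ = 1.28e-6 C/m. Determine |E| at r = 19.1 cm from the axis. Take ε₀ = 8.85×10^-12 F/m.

Choose a coaxial cylinder of radius r = 19.1 cm (arbitrary length L) as the Gaussian surface (r > 11.4 cm, enclosing both).
λ_enc = λ₁ + λ₂ = (3.96e-6) + (1.28e-6) = 5.24e-6 C/m.
Applying ∮E·dA = Q_enc/ε₀ with the end caps contributing no flux:
E = |λ_enc|/(2πε₀r) = (5.24×10^-6)/(2π·8.85×10^-12·0.191) = 4.93×10^5 N/C.

|E| = 4.93×10^5 N/C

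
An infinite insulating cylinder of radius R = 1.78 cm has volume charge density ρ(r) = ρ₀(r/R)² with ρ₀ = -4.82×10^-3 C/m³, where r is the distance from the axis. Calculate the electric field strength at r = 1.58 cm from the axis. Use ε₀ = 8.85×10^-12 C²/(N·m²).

|E| = 1.70×10^6 N/C

Take a coaxial cylindrical Gaussian surface of radius r = 1.58 cm and length L (r < R).
Integrating ρ over the cross-section to radius r: λ_enc = (2πρ₀/R²) ∫₀^r r'^3 dr' = 2πρ₀ r^4/(4·R²) = -1.489×10^-6 C/m.
By Gauss's law (flux through the curved wall only), E·2πrL = λ_enc L/ε₀.
E = |λ_enc|/(2πε₀r) = (1.489×10^-6)/(2π·8.85×10^-12·0.0158) = 1.70×10^6 N/C.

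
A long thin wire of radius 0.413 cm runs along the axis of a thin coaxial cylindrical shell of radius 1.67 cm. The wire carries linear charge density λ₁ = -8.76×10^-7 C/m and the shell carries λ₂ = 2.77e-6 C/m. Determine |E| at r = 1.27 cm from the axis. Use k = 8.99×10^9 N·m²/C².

E ≈ 1.24×10^6 N/C

Choose a coaxial cylinder of radius r = 1.27 cm (arbitrary length L) as the Gaussian surface (between the conductors, 0.413 cm < r < 1.67 cm).
Only the inner wire is enclosed; the outer shell contributes nothing inside itself. λ_enc = λ₁ = -8.76e-7 C/m.
Gauss's law: E·2πrL = λ_enc L/ε₀.
E = 2k|λ_enc|/r = 2(8.99×10^9)(8.76×10^-7)/(0.0127) = 1.24×10^6 N/C.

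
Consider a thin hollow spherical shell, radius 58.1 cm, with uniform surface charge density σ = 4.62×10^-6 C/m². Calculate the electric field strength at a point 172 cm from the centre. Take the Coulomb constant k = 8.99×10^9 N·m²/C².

Take a concentric spherical Gaussian surface of radius r = 172 cm (r > 58.1 cm).
The entire shell is enclosed: Q_enc = σ·4πR² = (4.62×10^-6)·4π·(0.581)² = 1.96e-5 C.
By Gauss's law, ∮E·dA = E·4πr² = Q_enc/ε₀.
E = k|Q_enc|/r² = (8.99×10^9)(1.96×10^-5)/(1.72)² = 5.96×10^4 N/C.

5.96×10^4 N/C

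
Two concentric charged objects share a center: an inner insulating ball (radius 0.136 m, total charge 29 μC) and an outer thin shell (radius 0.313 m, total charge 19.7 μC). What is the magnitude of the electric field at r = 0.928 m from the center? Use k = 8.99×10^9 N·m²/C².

E = 5.08e5 V/m

Symmetry ⇒ E = E(r) r̂. Gaussian sphere of radius r = 0.928 m (r > 0.313 m, enclosing both).
Q_enc = (29 μC) + (19.7 μC) = 4.87e-5 C.
Gauss's law: E·4πr² = Q_enc/ε₀.
E = k|Q_enc|/r² = (8.99×10^9)(4.87×10^-5)/(0.928)² = 5.08e5 N/C.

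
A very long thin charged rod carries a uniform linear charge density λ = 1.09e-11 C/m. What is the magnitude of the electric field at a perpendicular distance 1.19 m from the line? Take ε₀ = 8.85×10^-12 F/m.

Coaxial Gaussian cylinder, radius r = 1.19 m, length L.
Q_enc = λL, so λ_enc = 1.09×10^-11 C/m.
Gauss's law: E·2πrL = λ_enc L/ε₀.
E = |λ_enc|/(2πε₀r) = (1.09e-11)/(2π·8.85×10^-12·1.19) = 0.165 N/C.

0.165 N/C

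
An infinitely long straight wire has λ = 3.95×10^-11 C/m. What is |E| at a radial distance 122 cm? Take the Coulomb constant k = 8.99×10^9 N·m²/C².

0.582 N/C

Coaxial Gaussian cylinder, radius r = 122 cm, length L.
Q_enc = λL, so λ_enc = 3.95×10^-11 C/m.
Applying ∮E·dA = Q_enc/ε₀ with the end caps contributing no flux:
E = 2k|λ_enc|/r = 2(8.99×10^9)(3.95e-11)/(1.22) = 0.582 N/C.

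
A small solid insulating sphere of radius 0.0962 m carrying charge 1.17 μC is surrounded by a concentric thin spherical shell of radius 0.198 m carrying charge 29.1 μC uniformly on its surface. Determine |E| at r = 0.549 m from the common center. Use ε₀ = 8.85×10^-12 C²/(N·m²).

9.03×10^5 N/C

By spherical symmetry E is radial; choose a Gaussian sphere of radius r = 0.549 m (r > 0.198 m, enclosing both).
Q_enc = (1.17 μC) + (29.1 μC) = 3.027×10^-5 C.
Gauss's law: E·4πr² = Q_enc/ε₀.
E = |Q_enc|/(4πε₀r²) = (3.027e-5)/(4π·8.85×10^-12·(0.549)²) = 9.03×10^5 N/C.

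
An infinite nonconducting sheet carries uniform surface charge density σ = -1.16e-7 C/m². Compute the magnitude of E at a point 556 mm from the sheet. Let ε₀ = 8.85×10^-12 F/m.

Choose a cylindrical pillbox piercing the sheet, end faces (area A) parallel to it.
Flux Φ = 2EA and Q_enc = σA, so 2EA = σA/ε₀ ⇒ E = |σ|/(2ε₀), independent of distance.
E = |σ|/(2ε₀) = (1.16×10^-7)/(2·8.85×10^-12) = 6.55e3 N/C.

|E| ≈ 6.55×10^3 V/m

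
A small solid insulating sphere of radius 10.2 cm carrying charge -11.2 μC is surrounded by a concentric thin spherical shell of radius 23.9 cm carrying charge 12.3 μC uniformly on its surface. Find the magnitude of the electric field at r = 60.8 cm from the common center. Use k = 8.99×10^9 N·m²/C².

E ≈ 2.68×10^4 N/C

By spherical symmetry E is radial; choose a Gaussian sphere of radius r = 60.8 cm (r > 23.9 cm, enclosing both).
Q_enc = (-11.2 μC) + (12.3 μC) = 1.10×10^-6 C.
By Gauss's law, ∮E·dA = E·4πr² = Q_enc/ε₀.
E = k|Q_enc|/r² = (8.99×10^9)(1.10e-6)/(0.608)² = 2.68×10^4 N/C.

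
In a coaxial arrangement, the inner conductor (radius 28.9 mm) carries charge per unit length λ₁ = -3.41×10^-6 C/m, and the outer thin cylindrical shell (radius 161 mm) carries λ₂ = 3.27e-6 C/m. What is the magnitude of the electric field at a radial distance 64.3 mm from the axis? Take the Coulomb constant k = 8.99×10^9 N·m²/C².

E ≈ 9.54×10^5 V/m

Choose a coaxial cylinder of radius r = 64.3 mm (arbitrary length L) as the Gaussian surface (between the conductors, 28.9 mm < r < 161 mm).
Only the inner wire is enclosed; the outer shell contributes nothing inside itself. λ_enc = λ₁ = -3.41×10^-6 C/m.
By Gauss's law (flux through the curved wall only), E·2πrL = λ_enc L/ε₀.
E = 2k|λ_enc|/r = 2(8.99×10^9)(3.41×10^-6)/(0.0643) = 9.54×10^5 N/C.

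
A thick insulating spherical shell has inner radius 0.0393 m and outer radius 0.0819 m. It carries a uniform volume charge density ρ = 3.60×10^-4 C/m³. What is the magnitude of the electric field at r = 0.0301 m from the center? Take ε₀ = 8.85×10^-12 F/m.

Symmetry ⇒ E = E(r) r̂. Gaussian sphere of radius r = 0.0301 m (r < 0.0393 m, inside the empty cavity).
Q_enc = 0 (all charge lies at larger r); Gauss's law gives E = 0.

E = 0 (no enclosed charge)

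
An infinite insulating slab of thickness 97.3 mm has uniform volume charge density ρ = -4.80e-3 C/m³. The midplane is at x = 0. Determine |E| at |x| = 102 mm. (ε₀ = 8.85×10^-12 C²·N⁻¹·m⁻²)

|E| = 2.64×10^7 N/C

The point |x| = 102 mm lies outside the slab (half-thickness 0.04865 m). A symmetric pillbox spanning the full slab encloses Q_enc = ρ·d·A.
Flux = 2EA ⇒ E = |ρ|d/(2ε₀), independent of distance outside.
E = (4.80×10^-3)(0.0973)/(2·8.85×10^-12) = 2.64e7 N/C.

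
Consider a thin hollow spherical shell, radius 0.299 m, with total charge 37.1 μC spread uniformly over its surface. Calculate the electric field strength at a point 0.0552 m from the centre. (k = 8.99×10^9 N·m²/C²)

Use a concentric Gaussian sphere at r = 0.0552 m (inside the shell, r < 0.299 m).
All the charge is outside the Gaussian surface: Q_enc = 0, hence E = 0 everywhere inside the shell.

|E| = 0 V/m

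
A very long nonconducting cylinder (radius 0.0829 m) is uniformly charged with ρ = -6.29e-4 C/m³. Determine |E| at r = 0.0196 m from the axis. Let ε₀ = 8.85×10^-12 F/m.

By cylindrical symmetry E is radial; use a coaxial Gaussian cylinder of radius 0.0196 m and length L (r < R).
Enclosed charge per unit length: λ_enc = ρ·πr² = (-6.29e-4)π(0.0196)² = -7.591×10^-7 C/m.
By Gauss's law (flux through the curved wall only), E·2πrL = λ_enc L/ε₀.
E = |λ_enc|/(2πε₀r) = (7.591e-7)/(2π·8.85×10^-12·0.0196) = 6.97×10^5 N/C.

E = 6.97e5 V/m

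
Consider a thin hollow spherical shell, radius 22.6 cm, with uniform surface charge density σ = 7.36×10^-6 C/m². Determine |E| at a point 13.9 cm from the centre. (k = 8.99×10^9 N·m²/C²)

E = 0 (no enclosed charge)

Take a concentric spherical Gaussian surface of radius r = 13.9 cm (inside the shell, r < 22.6 cm).
No charge lies within this surface, so Q_enc = 0 and Gauss's law gives E·4πr² = 0 ⇒ E = 0.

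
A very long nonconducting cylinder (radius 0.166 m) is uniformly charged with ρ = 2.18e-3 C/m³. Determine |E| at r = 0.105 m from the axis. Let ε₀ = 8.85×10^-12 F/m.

E = 1.29e7 N/C

Coaxial Gaussian cylinder, radius r = 0.105 m, length L (r < R).
Charge inside radius r per length L is ρ·πr²·L, so λ_enc = ρπr² = 7.551e-5 C/m.
Gauss's law: E·2πrL = λ_enc L/ε₀.
E = |λ_enc|/(2πε₀r) = (7.551×10^-5)/(2π·8.85×10^-12·0.105) = 1.29×10^7 N/C.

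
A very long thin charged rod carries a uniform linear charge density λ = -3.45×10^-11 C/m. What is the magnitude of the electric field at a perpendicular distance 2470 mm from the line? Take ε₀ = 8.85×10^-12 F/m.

By cylindrical symmetry E is radial; use a coaxial Gaussian cylinder of radius 2470 mm and length L.
Q_enc = λL, so λ_enc = -3.45e-11 C/m.
By Gauss's law (flux through the curved wall only), E·2πrL = λ_enc L/ε₀.
E = |λ_enc|/(2πε₀r) = (3.45×10^-11)/(2π·8.85×10^-12·2.47) = 0.251 N/C.

E = 0.251 V/m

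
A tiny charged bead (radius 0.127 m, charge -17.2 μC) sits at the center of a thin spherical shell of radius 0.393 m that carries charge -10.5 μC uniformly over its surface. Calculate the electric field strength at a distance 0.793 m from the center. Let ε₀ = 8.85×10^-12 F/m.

Use a concentric Gaussian sphere at r = 0.793 m (r > 0.393 m, enclosing both).
Q_enc = (-17.2 μC) + (-10.5 μC) = -2.77×10^-5 C.
By Gauss's law, ∮E·dA = E·4πr² = Q_enc/ε₀.
E = |Q_enc|/(4πε₀r²) = (2.77×10^-5)/(4π·8.85×10^-12·(0.793)²) = 3.96e5 N/C.

E ≈ 3.96e5 V/m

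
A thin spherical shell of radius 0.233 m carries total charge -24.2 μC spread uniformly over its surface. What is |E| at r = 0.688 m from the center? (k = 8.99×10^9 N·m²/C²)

E ≈ 4.60e5 V/m

Use a concentric Gaussian sphere at r = 0.688 m (r > 0.233 m).
The entire shell is enclosed: Q_enc = -2.42e-5 C.
Applying ∮E·dA = Q_enc/ε₀ with Φ = E(4πr²):
E = k|Q_enc|/r² = (8.99×10^9)(2.42e-5)/(0.688)² = 4.60e5 N/C.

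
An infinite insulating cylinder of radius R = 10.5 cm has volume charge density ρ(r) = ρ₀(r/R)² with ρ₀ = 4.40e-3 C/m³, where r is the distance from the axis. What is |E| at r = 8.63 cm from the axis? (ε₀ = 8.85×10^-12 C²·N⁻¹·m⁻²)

E ≈ 7.25×10^6 N/C

Coaxial Gaussian cylinder, radius r = 8.63 cm, length L (r < R).
λ_enc = ∫₀^r ρ(r')·2πr' dr' = (2πρ₀/R²)·r^4/4 = 3.477×10^-5 C/m.
Applying ∮E·dA = Q_enc/ε₀ with the end caps contributing no flux:
E = |λ_enc|/(2πε₀r) = (3.477×10^-5)/(2π·8.85×10^-12·0.0863) = 7.25×10^6 N/C.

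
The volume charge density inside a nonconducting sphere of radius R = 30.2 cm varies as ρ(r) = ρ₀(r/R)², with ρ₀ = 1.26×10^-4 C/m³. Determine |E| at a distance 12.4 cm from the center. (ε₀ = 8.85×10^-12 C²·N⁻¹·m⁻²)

Use a concentric Gaussian sphere at r = 12.4 cm (r < R).
Integrate the density: Q_enc = 4π ∫₀^r ρ₀(r'/R)^2 r'² dr' = 4πρ₀ r^5/(5·R²) = 1.018×10^-7 C.
Gauss's law: E·4πr² = Q_enc/ε₀.
E = |Q_enc|/(4πε₀r²) = (1.018e-7)/(4π·8.85×10^-12·(0.124)²) = 5.95×10^4 N/C.

E ≈ 5.95×10^4 V/m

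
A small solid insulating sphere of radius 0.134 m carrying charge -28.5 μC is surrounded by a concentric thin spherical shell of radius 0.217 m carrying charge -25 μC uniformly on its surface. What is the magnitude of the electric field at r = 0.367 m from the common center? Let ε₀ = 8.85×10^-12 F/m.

Use a concentric Gaussian sphere at r = 0.367 m (r > 0.217 m, enclosing both).
Q_enc = (-28.5 μC) + (-25 μC) = -5.35×10^-5 C.
Since E is radial and uniform over the Gaussian sphere, Φ = E·4πr² = Q_enc/ε₀.
E = |Q_enc|/(4πε₀r²) = (5.35e-5)/(4π·8.85×10^-12·(0.367)²) = 3.57e6 N/C.

3.57×10^6 N/C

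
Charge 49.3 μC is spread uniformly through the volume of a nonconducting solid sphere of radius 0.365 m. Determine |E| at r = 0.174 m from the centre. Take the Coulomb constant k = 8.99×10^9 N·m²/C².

1.59×10^6 N/C

Use a concentric Gaussian sphere at r = 0.174 m (r < R).
For a uniform sphere the enclosed fraction is (r/R)³, so Q_enc = (49.3 μC)(0.174/0.365)³ = 5.341×10^-6 C.
Gauss's law: E·4πr² = Q_enc/ε₀.
E = k|Q_enc|/r² = (8.99×10^9)(5.341×10^-6)/(0.174)² = 1.59e6 N/C.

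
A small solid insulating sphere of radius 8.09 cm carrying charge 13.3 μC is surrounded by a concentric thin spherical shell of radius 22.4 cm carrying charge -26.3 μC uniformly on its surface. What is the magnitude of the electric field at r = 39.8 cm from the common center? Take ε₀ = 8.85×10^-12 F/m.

Take a concentric spherical Gaussian surface of radius r = 39.8 cm (r > 22.4 cm, enclosing both).
Q_enc = (13.3 μC) + (-26.3 μC) = -1.30×10^-5 C.
Gauss's law: E·4πr² = Q_enc/ε₀.
E = |Q_enc|/(4πε₀r²) = (1.30×10^-5)/(4π·8.85×10^-12·(0.398)²) = 7.38×10^5 N/C.

E = 7.38×10^5 N/C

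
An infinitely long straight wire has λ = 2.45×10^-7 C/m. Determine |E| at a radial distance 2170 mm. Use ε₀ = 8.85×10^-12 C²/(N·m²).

Choose a coaxial cylinder of radius r = 2170 mm (arbitrary length L) as the Gaussian surface.
Q_enc = λL, so λ_enc = 2.45e-7 C/m.
Gauss's law: E·2πrL = λ_enc L/ε₀.
E = |λ_enc|/(2πε₀r) = (2.45e-7)/(2π·8.85×10^-12·2.17) = 2.03e3 N/C.

|E| ≈ 2.03e3 V/m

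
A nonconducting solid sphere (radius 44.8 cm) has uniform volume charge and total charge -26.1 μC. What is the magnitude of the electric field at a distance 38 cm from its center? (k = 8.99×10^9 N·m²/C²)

9.92e5 N/C

By spherical symmetry E is radial; choose a Gaussian sphere of radius r = 38 cm (r < R).
For a uniform sphere the enclosed fraction is (r/R)³, so Q_enc = (-26.1 μC)(0.38/0.448)³ = -1.593×10^-5 C.
By Gauss's law, ∮E·dA = E·4πr² = Q_enc/ε₀.
E = k|Q_enc|/r² = (8.99×10^9)(1.593e-5)/(0.38)² = 9.92×10^5 N/C.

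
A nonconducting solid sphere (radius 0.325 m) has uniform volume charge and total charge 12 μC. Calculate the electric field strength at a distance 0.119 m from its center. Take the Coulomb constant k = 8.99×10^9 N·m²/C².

By spherical symmetry E is radial; choose a Gaussian sphere of radius r = 0.119 m (r < R).
Only the charge within r is enclosed: Q_enc = Q·(r/R)³ = (12 μC)·(0.119 m/0.325 m)³ = 5.891×10^-7 C.
By Gauss's law, ∮E·dA = E·4πr² = Q_enc/ε₀.
E = k|Q_enc|/r² = (8.99×10^9)(5.891e-7)/(0.119)² = 3.74×10^5 N/C.

E = 3.74×10^5 V/m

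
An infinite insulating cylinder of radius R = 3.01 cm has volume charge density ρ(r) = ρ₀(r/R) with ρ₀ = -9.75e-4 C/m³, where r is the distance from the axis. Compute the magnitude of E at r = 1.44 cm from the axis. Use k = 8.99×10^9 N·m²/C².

Take a coaxial cylindrical Gaussian surface of radius r = 1.44 cm and length L (r < R).
Integrating ρ over the cross-section to radius r: λ_enc = (2πρ₀/R) ∫₀^r r'^2 dr' = 2πρ₀ r^3/(3·R) = -2.026×10^-7 C/m.
By Gauss's law (flux through the curved wall only), E·2πrL = λ_enc L/ε₀.
E = 2k|λ_enc|/r = 2(8.99×10^9)(2.026×10^-7)/(0.0144) = 2.53×10^5 N/C.

|E| ≈ 2.53×10^5 N/C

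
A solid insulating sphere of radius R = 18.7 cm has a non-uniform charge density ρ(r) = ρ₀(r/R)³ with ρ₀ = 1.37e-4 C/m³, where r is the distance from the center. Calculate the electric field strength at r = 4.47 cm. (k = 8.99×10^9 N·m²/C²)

1.57×10^3 V/m

Use a concentric Gaussian sphere at r = 4.47 cm (r < R).
Q_enc = ∫₀^r ρ(r')·4πr'² dr' = (4πρ₀/R³) ∫₀^r r'^5 dr' = 4πρ₀ r^6/(6·R³) = 3.50e-10 C.
Applying ∮E·dA = Q_enc/ε₀ with Φ = E(4πr²):
E = k|Q_enc|/r² = (8.99×10^9)(3.50×10^-10)/(0.0447)² = 1.57×10^3 N/C.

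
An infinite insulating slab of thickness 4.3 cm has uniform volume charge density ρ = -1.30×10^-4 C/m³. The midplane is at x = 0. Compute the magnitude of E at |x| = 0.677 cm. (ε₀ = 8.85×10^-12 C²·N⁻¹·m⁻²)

9.94×10^4 V/m

By symmetry E is perpendicular to the slab. A Gaussian pillbox from −0.677 cm to +0.677 cm (face area A) lies entirely within the slab.
Q_enc = ρ·(2x)·A and flux = 2EA, so 2EA = 2ρxA/ε₀ ⇒ E = |ρ|x/ε₀.
E = (1.30×10^-4)(0.00677)/(8.85×10^-12) = 9.94×10^4 N/C.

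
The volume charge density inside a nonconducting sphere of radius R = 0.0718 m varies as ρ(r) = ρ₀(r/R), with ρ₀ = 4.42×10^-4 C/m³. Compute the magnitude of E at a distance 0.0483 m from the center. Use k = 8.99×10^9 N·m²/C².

By spherical symmetry E is radial; choose a Gaussian sphere of radius r = 0.0483 m (r < R).
Q_enc = ∫₀^r ρ(r')·4πr'² dr' = (4πρ₀/R) ∫₀^r r'^3 dr' = 4πρ₀ r^4/(4·R) = 1.053e-7 C.
Applying ∮E·dA = Q_enc/ε₀ with Φ = E(4πr²):
E = k|Q_enc|/r² = (8.99×10^9)(1.053e-7)/(0.0483)² = 4.06×10^5 N/C.

4.06×10^5 V/m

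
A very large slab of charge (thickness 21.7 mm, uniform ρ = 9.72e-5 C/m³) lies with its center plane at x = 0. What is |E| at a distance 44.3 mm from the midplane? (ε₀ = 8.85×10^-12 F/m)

|E| = 1.19e5 N/C

The point |x| = 44.3 mm lies outside the slab (half-thickness 0.01085 m). A symmetric pillbox spanning the full slab encloses Q_enc = ρ·d·A.
Flux = 2EA ⇒ E = |ρ|d/(2ε₀), independent of distance outside.
E = (9.72×10^-5)(0.0217)/(2·8.85×10^-12) = 1.19×10^5 N/C.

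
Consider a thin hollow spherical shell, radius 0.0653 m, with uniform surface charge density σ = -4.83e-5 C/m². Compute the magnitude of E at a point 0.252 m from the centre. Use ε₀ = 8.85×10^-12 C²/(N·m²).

|E| = 3.66e5 N/C

By spherical symmetry E is radial; choose a Gaussian sphere of radius r = 0.252 m (r > 0.0653 m).
The entire shell is enclosed: Q_enc = σ·4πR² = (-4.83×10^-5)·4π·(0.0653)² = -2.588e-6 C.
Gauss's law: E·4πr² = Q_enc/ε₀.
E = |Q_enc|/(4πε₀r²) = (2.588×10^-6)/(4π·8.85×10^-12·(0.252)²) = 3.66e5 N/C.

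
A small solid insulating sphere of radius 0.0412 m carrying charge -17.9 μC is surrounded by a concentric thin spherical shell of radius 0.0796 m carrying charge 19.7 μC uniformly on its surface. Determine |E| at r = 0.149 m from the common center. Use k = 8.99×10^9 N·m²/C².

E = 7.29e5 N/C

By spherical symmetry E is radial; choose a Gaussian sphere of radius r = 0.149 m (r > 0.0796 m, enclosing both).
Q_enc = (-17.9 μC) + (19.7 μC) = 1.80e-6 C.
Since E is radial and uniform over the Gaussian sphere, Φ = E·4πr² = Q_enc/ε₀.
E = k|Q_enc|/r² = (8.99×10^9)(1.80×10^-6)/(0.149)² = 7.29×10^5 N/C.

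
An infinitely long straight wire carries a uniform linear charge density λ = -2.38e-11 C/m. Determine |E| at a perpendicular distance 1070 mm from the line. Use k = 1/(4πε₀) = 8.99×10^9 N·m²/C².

Take a coaxial cylindrical Gaussian surface of radius r = 1070 mm and length L.
Q_enc = λL, so λ_enc = -2.38e-11 C/m.
Applying ∮E·dA = Q_enc/ε₀ with the end caps contributing no flux:
E = 2k|λ_enc|/r = 2(8.99×10^9)(2.38×10^-11)/(1.07) = 0.4 N/C.

|E| ≈ 0.4 N/C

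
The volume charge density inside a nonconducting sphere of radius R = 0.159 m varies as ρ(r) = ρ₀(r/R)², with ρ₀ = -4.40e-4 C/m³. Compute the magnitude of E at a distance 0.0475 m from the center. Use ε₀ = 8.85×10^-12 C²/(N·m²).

Take a concentric spherical Gaussian surface of radius r = 0.0475 m (r < R).
Integrate the density: Q_enc = 4π ∫₀^r ρ₀(r'/R)^2 r'² dr' = 4πρ₀ r^5/(5·R²) = -1.058e-8 C.
Applying ∮E·dA = Q_enc/ε₀ with Φ = E(4πr²):
E = |Q_enc|/(4πε₀r²) = (1.058e-8)/(4π·8.85×10^-12·(0.0475)²) = 4.22e4 N/C.

|E| = 4.22×10^4 V/m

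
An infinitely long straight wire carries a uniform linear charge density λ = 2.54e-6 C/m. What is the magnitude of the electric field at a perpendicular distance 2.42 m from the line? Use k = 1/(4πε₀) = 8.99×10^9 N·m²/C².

E = 1.89e4 N/C

Choose a coaxial cylinder of radius r = 2.42 m (arbitrary length L) as the Gaussian surface.
Q_enc = λL, so λ_enc = 2.54×10^-6 C/m.
By Gauss's law (flux through the curved wall only), E·2πrL = λ_enc L/ε₀.
E = 2k|λ_enc|/r = 2(8.99×10^9)(2.54×10^-6)/(2.42) = 1.89×10^4 N/C.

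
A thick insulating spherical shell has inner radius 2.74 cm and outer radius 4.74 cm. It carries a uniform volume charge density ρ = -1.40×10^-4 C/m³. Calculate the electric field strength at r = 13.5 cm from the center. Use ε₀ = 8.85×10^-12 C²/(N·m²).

Take a concentric spherical Gaussian surface of radius r = 13.5 cm (r > 4.74 cm, enclosing the whole shell).
Q_enc = ρ·(4π/3)(b³ − a³) = (-1.40e-4)·(4π/3)·((0.0474)³ − (0.0274)³) = -5.039×10^-8 C.
Since E is radial and uniform over the Gaussian sphere, Φ = E·4πr² = Q_enc/ε₀.
E = |Q_enc|/(4πε₀r²) = (5.039×10^-8)/(4π·8.85×10^-12·(0.135)²) = 2.49×10^4 N/C.

E = 2.49×10^4 N/C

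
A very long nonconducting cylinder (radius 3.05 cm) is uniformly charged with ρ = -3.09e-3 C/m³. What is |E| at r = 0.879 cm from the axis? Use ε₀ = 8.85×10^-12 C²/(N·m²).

Take a coaxial cylindrical Gaussian surface of radius r = 0.879 cm and length L (r < R).
Enclosed charge per unit length: λ_enc = ρ·πr² = (-3.09e-3)π(0.00879)² = -7.50×10^-7 C/m.
Applying ∮E·dA = Q_enc/ε₀ with the end caps contributing no flux:
E = |λ_enc|/(2πε₀r) = (7.50e-7)/(2π·8.85×10^-12·0.00879) = 1.53×10^6 N/C.

E ≈ 1.53×10^6 N/C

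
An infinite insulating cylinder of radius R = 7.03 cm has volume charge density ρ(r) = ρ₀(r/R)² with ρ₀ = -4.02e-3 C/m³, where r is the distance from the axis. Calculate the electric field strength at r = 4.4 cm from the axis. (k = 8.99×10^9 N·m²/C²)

Choose a coaxial cylinder of radius r = 4.4 cm (arbitrary length L) as the Gaussian surface (r < R).
λ_enc = ∫₀^r ρ(r')·2πr' dr' = (2πρ₀/R²)·r^4/4 = -4.789×10^-6 C/m.
Since E is radial and uniform over the curved surface, Φ = E·2πrL = Q_enc/ε₀ = λ_enc L/ε₀.
E = 2k|λ_enc|/r = 2(8.99×10^9)(4.789×10^-6)/(0.044) = 1.96×10^6 N/C.

1.96×10^6 N/C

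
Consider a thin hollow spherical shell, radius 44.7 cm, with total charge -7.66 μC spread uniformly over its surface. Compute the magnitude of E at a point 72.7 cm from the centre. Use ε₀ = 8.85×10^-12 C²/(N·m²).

|E| = 1.30e5 N/C

Take a concentric spherical Gaussian surface of radius r = 72.7 cm (r > 44.7 cm).
The entire shell is enclosed: Q_enc = -7.66×10^-6 C.
By Gauss's law, ∮E·dA = E·4πr² = Q_enc/ε₀.
E = |Q_enc|/(4πε₀r²) = (7.66×10^-6)/(4π·8.85×10^-12·(0.727)²) = 1.30×10^5 N/C.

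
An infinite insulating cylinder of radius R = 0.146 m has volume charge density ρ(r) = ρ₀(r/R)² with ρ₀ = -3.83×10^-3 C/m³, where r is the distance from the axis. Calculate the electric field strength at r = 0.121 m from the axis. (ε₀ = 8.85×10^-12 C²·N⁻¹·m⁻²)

8.99e6 V/m

Choose a coaxial cylinder of radius r = 0.121 m (arbitrary length L) as the Gaussian surface (r < R).
λ_enc = ∫₀^r ρ(r')·2πr' dr' = (2πρ₀/R²)·r^4/4 = -6.05×10^-5 C/m.
Applying ∮E·dA = Q_enc/ε₀ with the end caps contributing no flux:
E = |λ_enc|/(2πε₀r) = (6.05×10^-5)/(2π·8.85×10^-12·0.121) = 8.99e6 N/C.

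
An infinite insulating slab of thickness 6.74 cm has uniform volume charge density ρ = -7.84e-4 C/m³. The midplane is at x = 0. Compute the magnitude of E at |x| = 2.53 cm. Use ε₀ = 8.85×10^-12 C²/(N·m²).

2.24e6 V/m

By symmetry E is perpendicular to the slab. A Gaussian pillbox from −2.53 cm to +2.53 cm (face area A) lies entirely within the slab.
Q_enc = ρ·(2x)·A and flux = 2EA, so 2EA = 2ρxA/ε₀ ⇒ E = |ρ|x/ε₀.
E = (7.84e-4)(0.0253)/(8.85×10^-12) = 2.24e6 N/C.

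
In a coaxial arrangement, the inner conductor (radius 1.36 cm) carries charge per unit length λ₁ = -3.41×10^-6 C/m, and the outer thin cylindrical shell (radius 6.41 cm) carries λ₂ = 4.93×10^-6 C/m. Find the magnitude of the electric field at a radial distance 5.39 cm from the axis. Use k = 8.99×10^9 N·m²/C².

E = 1.14×10^6 N/C

Choose a coaxial cylinder of radius r = 5.39 cm (arbitrary length L) as the Gaussian surface (between the conductors, 1.36 cm < r < 6.41 cm).
Only the inner wire is enclosed; the outer shell contributes nothing inside itself. λ_enc = λ₁ = -3.41×10^-6 C/m.
Applying ∮E·dA = Q_enc/ε₀ with the end caps contributing no flux:
E = 2k|λ_enc|/r = 2(8.99×10^9)(3.41×10^-6)/(0.0539) = 1.14×10^6 N/C.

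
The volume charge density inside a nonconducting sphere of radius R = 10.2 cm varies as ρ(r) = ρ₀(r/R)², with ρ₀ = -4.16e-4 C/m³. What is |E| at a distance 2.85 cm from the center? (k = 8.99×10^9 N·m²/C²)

E ≈ 2.09×10^4 N/C

Symmetry ⇒ E = E(r) r̂. Gaussian sphere of radius r = 2.85 cm (r < R).
Q_enc = ∫₀^r ρ(r')·4πr'² dr' = (4πρ₀/R²) ∫₀^r r'^4 dr' = 4πρ₀ r^5/(5·R²) = -1.89×10^-9 C.
Applying ∮E·dA = Q_enc/ε₀ with Φ = E(4πr²):
E = k|Q_enc|/r² = (8.99×10^9)(1.89e-9)/(0.0285)² = 2.09×10^4 N/C.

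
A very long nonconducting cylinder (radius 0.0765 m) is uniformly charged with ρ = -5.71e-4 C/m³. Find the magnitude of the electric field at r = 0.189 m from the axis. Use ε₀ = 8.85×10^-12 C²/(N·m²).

Take a coaxial cylindrical Gaussian surface of radius r = 0.189 m and length L (r > 0.0765 m, full cross-section enclosed).
λ_enc = ρ·πR² = (-5.71e-4)π(0.0765)² = -1.05×10^-5 C/m.
Applying ∮E·dA = Q_enc/ε₀ with the end caps contributing no flux:
E = |λ_enc|/(2πε₀r) = (1.05×10^-5)/(2π·8.85×10^-12·0.189) = 9.99e5 N/C.

E ≈ 9.99e5 N/C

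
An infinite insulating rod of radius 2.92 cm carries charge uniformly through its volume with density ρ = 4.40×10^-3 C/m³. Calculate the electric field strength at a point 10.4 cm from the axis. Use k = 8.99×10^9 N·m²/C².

E = 2.04×10^6 N/C

By cylindrical symmetry E is radial; use a coaxial Gaussian cylinder of radius 10.4 cm and length L (r > 2.92 cm, full cross-section enclosed).
λ_enc = ρ·πR² = (4.40×10^-3)π(0.0292)² = 1.179×10^-5 C/m.
Applying ∮E·dA = Q_enc/ε₀ with the end caps contributing no flux:
E = 2k|λ_enc|/r = 2(8.99×10^9)(1.179e-5)/(0.104) = 2.04×10^6 N/C.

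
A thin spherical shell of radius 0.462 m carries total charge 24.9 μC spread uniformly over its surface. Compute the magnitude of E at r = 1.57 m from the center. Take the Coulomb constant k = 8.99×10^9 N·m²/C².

Take a concentric spherical Gaussian surface of radius r = 1.57 m (r > 0.462 m).
The entire shell is enclosed: Q_enc = 2.49×10^-5 C.
Since E is radial and uniform over the Gaussian sphere, Φ = E·4πr² = Q_enc/ε₀.
E = k|Q_enc|/r² = (8.99×10^9)(2.49×10^-5)/(1.57)² = 9.08×10^4 N/C.

E = 9.08e4 N/C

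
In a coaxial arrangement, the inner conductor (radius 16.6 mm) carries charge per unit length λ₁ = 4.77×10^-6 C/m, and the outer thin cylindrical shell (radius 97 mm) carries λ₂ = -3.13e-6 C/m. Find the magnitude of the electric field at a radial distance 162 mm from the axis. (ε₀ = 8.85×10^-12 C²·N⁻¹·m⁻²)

E ≈ 1.82e5 N/C

By cylindrical symmetry E is radial; use a coaxial Gaussian cylinder of radius 162 mm and length L (r > 97 mm, enclosing both).
λ_enc = λ₁ + λ₂ = (4.77×10^-6) + (-3.13e-6) = 1.64e-6 C/m.
Applying ∮E·dA = Q_enc/ε₀ with the end caps contributing no flux:
E = |λ_enc|/(2πε₀r) = (1.64×10^-6)/(2π·8.85×10^-12·0.162) = 1.82×10^5 N/C.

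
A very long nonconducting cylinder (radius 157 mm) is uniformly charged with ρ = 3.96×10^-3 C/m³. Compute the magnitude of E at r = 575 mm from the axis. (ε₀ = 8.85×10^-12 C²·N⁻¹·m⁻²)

Take a coaxial cylindrical Gaussian surface of radius r = 575 mm and length L (r > 157 mm, full cross-section enclosed).
λ_enc = ρ·πR² = (3.96e-3)π(0.157)² = 3.067e-4 C/m.
Since E is radial and uniform over the curved surface, Φ = E·2πrL = Q_enc/ε₀ = λ_enc L/ε₀.
E = |λ_enc|/(2πε₀r) = (3.067×10^-4)/(2π·8.85×10^-12·0.575) = 9.59e6 N/C.

|E| = 9.59×10^6 V/m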